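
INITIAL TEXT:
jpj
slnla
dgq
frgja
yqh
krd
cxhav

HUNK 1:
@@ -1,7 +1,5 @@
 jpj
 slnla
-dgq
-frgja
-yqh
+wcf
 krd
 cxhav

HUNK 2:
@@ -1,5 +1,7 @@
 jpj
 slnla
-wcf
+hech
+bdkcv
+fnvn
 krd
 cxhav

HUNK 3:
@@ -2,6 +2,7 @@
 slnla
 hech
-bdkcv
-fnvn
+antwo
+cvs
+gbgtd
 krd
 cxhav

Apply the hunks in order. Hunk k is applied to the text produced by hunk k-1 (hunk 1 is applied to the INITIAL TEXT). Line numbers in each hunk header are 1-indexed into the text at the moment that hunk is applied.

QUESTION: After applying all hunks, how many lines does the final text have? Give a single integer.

Hunk 1: at line 1 remove [dgq,frgja,yqh] add [wcf] -> 5 lines: jpj slnla wcf krd cxhav
Hunk 2: at line 1 remove [wcf] add [hech,bdkcv,fnvn] -> 7 lines: jpj slnla hech bdkcv fnvn krd cxhav
Hunk 3: at line 2 remove [bdkcv,fnvn] add [antwo,cvs,gbgtd] -> 8 lines: jpj slnla hech antwo cvs gbgtd krd cxhav
Final line count: 8

Answer: 8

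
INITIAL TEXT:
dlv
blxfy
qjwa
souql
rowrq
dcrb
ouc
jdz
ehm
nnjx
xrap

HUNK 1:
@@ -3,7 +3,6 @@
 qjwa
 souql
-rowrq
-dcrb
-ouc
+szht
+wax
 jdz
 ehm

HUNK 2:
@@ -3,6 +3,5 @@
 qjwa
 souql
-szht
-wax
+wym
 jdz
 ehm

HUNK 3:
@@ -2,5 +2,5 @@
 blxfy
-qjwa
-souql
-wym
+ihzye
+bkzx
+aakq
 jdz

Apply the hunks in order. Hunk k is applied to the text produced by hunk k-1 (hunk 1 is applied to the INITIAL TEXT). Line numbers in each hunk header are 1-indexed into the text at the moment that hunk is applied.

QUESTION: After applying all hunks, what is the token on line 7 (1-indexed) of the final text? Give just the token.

Answer: ehm

Derivation:
Hunk 1: at line 3 remove [rowrq,dcrb,ouc] add [szht,wax] -> 10 lines: dlv blxfy qjwa souql szht wax jdz ehm nnjx xrap
Hunk 2: at line 3 remove [szht,wax] add [wym] -> 9 lines: dlv blxfy qjwa souql wym jdz ehm nnjx xrap
Hunk 3: at line 2 remove [qjwa,souql,wym] add [ihzye,bkzx,aakq] -> 9 lines: dlv blxfy ihzye bkzx aakq jdz ehm nnjx xrap
Final line 7: ehm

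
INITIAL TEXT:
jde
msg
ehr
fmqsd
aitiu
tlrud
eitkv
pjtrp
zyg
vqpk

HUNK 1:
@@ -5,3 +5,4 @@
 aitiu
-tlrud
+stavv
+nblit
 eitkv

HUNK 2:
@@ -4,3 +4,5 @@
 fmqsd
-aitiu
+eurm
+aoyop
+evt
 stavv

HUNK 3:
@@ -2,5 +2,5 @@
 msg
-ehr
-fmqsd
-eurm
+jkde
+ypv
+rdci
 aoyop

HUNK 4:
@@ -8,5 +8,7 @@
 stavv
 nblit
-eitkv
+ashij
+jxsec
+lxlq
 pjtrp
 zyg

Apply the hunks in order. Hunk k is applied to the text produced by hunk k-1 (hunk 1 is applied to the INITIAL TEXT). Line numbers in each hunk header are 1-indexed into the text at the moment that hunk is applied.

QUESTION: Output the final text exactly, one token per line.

Answer: jde
msg
jkde
ypv
rdci
aoyop
evt
stavv
nblit
ashij
jxsec
lxlq
pjtrp
zyg
vqpk

Derivation:
Hunk 1: at line 5 remove [tlrud] add [stavv,nblit] -> 11 lines: jde msg ehr fmqsd aitiu stavv nblit eitkv pjtrp zyg vqpk
Hunk 2: at line 4 remove [aitiu] add [eurm,aoyop,evt] -> 13 lines: jde msg ehr fmqsd eurm aoyop evt stavv nblit eitkv pjtrp zyg vqpk
Hunk 3: at line 2 remove [ehr,fmqsd,eurm] add [jkde,ypv,rdci] -> 13 lines: jde msg jkde ypv rdci aoyop evt stavv nblit eitkv pjtrp zyg vqpk
Hunk 4: at line 8 remove [eitkv] add [ashij,jxsec,lxlq] -> 15 lines: jde msg jkde ypv rdci aoyop evt stavv nblit ashij jxsec lxlq pjtrp zyg vqpk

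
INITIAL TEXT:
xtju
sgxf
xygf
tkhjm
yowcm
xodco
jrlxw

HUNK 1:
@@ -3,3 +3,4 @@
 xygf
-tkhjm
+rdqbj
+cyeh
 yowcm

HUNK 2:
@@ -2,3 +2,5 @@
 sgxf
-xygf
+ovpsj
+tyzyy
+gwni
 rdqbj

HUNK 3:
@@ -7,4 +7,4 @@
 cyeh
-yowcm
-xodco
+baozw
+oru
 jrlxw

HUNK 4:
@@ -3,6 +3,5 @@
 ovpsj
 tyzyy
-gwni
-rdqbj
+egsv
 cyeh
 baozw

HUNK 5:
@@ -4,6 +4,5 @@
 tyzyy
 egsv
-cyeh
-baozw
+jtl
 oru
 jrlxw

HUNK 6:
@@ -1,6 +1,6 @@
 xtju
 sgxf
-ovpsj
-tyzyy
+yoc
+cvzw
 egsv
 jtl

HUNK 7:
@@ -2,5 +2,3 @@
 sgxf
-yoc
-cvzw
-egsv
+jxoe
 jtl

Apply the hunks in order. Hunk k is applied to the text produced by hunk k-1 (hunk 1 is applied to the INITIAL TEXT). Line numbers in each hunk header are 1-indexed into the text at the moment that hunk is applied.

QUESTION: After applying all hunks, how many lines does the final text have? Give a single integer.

Answer: 6

Derivation:
Hunk 1: at line 3 remove [tkhjm] add [rdqbj,cyeh] -> 8 lines: xtju sgxf xygf rdqbj cyeh yowcm xodco jrlxw
Hunk 2: at line 2 remove [xygf] add [ovpsj,tyzyy,gwni] -> 10 lines: xtju sgxf ovpsj tyzyy gwni rdqbj cyeh yowcm xodco jrlxw
Hunk 3: at line 7 remove [yowcm,xodco] add [baozw,oru] -> 10 lines: xtju sgxf ovpsj tyzyy gwni rdqbj cyeh baozw oru jrlxw
Hunk 4: at line 3 remove [gwni,rdqbj] add [egsv] -> 9 lines: xtju sgxf ovpsj tyzyy egsv cyeh baozw oru jrlxw
Hunk 5: at line 4 remove [cyeh,baozw] add [jtl] -> 8 lines: xtju sgxf ovpsj tyzyy egsv jtl oru jrlxw
Hunk 6: at line 1 remove [ovpsj,tyzyy] add [yoc,cvzw] -> 8 lines: xtju sgxf yoc cvzw egsv jtl oru jrlxw
Hunk 7: at line 2 remove [yoc,cvzw,egsv] add [jxoe] -> 6 lines: xtju sgxf jxoe jtl oru jrlxw
Final line count: 6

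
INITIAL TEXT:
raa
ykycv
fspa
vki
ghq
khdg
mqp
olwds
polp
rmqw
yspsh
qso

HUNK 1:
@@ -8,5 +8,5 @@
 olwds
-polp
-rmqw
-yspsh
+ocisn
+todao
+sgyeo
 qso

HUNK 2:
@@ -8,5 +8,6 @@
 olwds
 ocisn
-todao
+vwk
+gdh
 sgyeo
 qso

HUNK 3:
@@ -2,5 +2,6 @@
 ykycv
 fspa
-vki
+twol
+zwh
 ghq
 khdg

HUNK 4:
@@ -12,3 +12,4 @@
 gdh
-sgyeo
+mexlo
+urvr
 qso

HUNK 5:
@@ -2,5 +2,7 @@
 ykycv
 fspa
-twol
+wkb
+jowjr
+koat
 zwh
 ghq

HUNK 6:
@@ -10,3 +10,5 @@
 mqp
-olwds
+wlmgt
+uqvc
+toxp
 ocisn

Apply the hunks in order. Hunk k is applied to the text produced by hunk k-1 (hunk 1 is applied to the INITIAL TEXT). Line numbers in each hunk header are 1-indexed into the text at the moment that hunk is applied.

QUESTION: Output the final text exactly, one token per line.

Answer: raa
ykycv
fspa
wkb
jowjr
koat
zwh
ghq
khdg
mqp
wlmgt
uqvc
toxp
ocisn
vwk
gdh
mexlo
urvr
qso

Derivation:
Hunk 1: at line 8 remove [polp,rmqw,yspsh] add [ocisn,todao,sgyeo] -> 12 lines: raa ykycv fspa vki ghq khdg mqp olwds ocisn todao sgyeo qso
Hunk 2: at line 8 remove [todao] add [vwk,gdh] -> 13 lines: raa ykycv fspa vki ghq khdg mqp olwds ocisn vwk gdh sgyeo qso
Hunk 3: at line 2 remove [vki] add [twol,zwh] -> 14 lines: raa ykycv fspa twol zwh ghq khdg mqp olwds ocisn vwk gdh sgyeo qso
Hunk 4: at line 12 remove [sgyeo] add [mexlo,urvr] -> 15 lines: raa ykycv fspa twol zwh ghq khdg mqp olwds ocisn vwk gdh mexlo urvr qso
Hunk 5: at line 2 remove [twol] add [wkb,jowjr,koat] -> 17 lines: raa ykycv fspa wkb jowjr koat zwh ghq khdg mqp olwds ocisn vwk gdh mexlo urvr qso
Hunk 6: at line 10 remove [olwds] add [wlmgt,uqvc,toxp] -> 19 lines: raa ykycv fspa wkb jowjr koat zwh ghq khdg mqp wlmgt uqvc toxp ocisn vwk gdh mexlo urvr qso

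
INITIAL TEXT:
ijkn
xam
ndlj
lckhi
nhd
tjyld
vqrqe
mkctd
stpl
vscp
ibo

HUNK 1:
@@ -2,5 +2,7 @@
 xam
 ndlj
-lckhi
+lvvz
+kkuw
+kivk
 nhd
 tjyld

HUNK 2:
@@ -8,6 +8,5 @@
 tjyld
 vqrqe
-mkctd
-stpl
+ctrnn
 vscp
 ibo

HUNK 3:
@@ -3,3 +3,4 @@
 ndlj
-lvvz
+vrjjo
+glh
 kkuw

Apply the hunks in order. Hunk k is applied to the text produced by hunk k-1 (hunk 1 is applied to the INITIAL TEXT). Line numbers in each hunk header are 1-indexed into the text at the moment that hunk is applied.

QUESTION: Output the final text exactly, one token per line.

Hunk 1: at line 2 remove [lckhi] add [lvvz,kkuw,kivk] -> 13 lines: ijkn xam ndlj lvvz kkuw kivk nhd tjyld vqrqe mkctd stpl vscp ibo
Hunk 2: at line 8 remove [mkctd,stpl] add [ctrnn] -> 12 lines: ijkn xam ndlj lvvz kkuw kivk nhd tjyld vqrqe ctrnn vscp ibo
Hunk 3: at line 3 remove [lvvz] add [vrjjo,glh] -> 13 lines: ijkn xam ndlj vrjjo glh kkuw kivk nhd tjyld vqrqe ctrnn vscp ibo

Answer: ijkn
xam
ndlj
vrjjo
glh
kkuw
kivk
nhd
tjyld
vqrqe
ctrnn
vscp
ibo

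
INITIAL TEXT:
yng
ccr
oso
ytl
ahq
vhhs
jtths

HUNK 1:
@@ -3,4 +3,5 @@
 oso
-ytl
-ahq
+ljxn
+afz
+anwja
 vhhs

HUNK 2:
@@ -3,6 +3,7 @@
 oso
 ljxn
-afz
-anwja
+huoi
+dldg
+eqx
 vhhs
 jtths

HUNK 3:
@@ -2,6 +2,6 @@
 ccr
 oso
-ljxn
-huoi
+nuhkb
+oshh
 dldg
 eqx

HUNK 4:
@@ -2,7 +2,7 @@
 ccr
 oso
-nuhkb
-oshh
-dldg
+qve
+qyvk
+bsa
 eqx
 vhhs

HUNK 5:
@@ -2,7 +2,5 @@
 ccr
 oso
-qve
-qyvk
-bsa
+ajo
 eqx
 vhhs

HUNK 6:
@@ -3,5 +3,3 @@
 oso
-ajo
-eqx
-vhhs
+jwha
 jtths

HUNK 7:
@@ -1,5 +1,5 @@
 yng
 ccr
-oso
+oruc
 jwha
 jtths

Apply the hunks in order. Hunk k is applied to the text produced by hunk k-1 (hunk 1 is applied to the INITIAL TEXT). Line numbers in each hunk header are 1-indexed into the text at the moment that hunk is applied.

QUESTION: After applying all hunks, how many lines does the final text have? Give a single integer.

Answer: 5

Derivation:
Hunk 1: at line 3 remove [ytl,ahq] add [ljxn,afz,anwja] -> 8 lines: yng ccr oso ljxn afz anwja vhhs jtths
Hunk 2: at line 3 remove [afz,anwja] add [huoi,dldg,eqx] -> 9 lines: yng ccr oso ljxn huoi dldg eqx vhhs jtths
Hunk 3: at line 2 remove [ljxn,huoi] add [nuhkb,oshh] -> 9 lines: yng ccr oso nuhkb oshh dldg eqx vhhs jtths
Hunk 4: at line 2 remove [nuhkb,oshh,dldg] add [qve,qyvk,bsa] -> 9 lines: yng ccr oso qve qyvk bsa eqx vhhs jtths
Hunk 5: at line 2 remove [qve,qyvk,bsa] add [ajo] -> 7 lines: yng ccr oso ajo eqx vhhs jtths
Hunk 6: at line 3 remove [ajo,eqx,vhhs] add [jwha] -> 5 lines: yng ccr oso jwha jtths
Hunk 7: at line 1 remove [oso] add [oruc] -> 5 lines: yng ccr oruc jwha jtths
Final line count: 5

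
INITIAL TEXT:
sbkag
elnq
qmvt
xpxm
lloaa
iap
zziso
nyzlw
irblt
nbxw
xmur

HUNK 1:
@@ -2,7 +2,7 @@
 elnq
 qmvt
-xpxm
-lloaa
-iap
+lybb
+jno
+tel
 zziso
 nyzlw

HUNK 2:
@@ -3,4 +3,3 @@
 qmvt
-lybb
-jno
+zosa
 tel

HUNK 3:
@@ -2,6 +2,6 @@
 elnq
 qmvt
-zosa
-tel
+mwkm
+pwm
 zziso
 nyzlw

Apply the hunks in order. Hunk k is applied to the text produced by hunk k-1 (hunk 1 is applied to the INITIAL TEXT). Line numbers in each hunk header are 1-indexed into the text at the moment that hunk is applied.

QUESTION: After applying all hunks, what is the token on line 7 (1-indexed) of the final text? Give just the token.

Hunk 1: at line 2 remove [xpxm,lloaa,iap] add [lybb,jno,tel] -> 11 lines: sbkag elnq qmvt lybb jno tel zziso nyzlw irblt nbxw xmur
Hunk 2: at line 3 remove [lybb,jno] add [zosa] -> 10 lines: sbkag elnq qmvt zosa tel zziso nyzlw irblt nbxw xmur
Hunk 3: at line 2 remove [zosa,tel] add [mwkm,pwm] -> 10 lines: sbkag elnq qmvt mwkm pwm zziso nyzlw irblt nbxw xmur
Final line 7: nyzlw

Answer: nyzlw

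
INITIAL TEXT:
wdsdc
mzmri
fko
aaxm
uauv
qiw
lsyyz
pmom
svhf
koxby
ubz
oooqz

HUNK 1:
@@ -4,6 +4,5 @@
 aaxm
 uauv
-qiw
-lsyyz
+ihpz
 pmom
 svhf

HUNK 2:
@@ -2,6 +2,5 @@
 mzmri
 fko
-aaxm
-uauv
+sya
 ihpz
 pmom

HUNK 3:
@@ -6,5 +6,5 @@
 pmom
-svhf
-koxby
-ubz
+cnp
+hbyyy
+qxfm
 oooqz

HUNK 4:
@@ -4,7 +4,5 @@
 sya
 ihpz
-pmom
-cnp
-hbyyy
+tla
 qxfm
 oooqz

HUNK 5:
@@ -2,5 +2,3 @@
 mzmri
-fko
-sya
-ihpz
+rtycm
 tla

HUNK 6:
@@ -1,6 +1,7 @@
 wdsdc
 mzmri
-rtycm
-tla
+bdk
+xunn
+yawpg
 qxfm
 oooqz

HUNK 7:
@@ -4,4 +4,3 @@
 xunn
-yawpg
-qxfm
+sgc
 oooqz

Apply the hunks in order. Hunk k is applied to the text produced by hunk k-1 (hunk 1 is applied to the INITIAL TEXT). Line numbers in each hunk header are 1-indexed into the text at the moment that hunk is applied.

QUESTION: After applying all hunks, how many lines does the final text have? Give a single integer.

Hunk 1: at line 4 remove [qiw,lsyyz] add [ihpz] -> 11 lines: wdsdc mzmri fko aaxm uauv ihpz pmom svhf koxby ubz oooqz
Hunk 2: at line 2 remove [aaxm,uauv] add [sya] -> 10 lines: wdsdc mzmri fko sya ihpz pmom svhf koxby ubz oooqz
Hunk 3: at line 6 remove [svhf,koxby,ubz] add [cnp,hbyyy,qxfm] -> 10 lines: wdsdc mzmri fko sya ihpz pmom cnp hbyyy qxfm oooqz
Hunk 4: at line 4 remove [pmom,cnp,hbyyy] add [tla] -> 8 lines: wdsdc mzmri fko sya ihpz tla qxfm oooqz
Hunk 5: at line 2 remove [fko,sya,ihpz] add [rtycm] -> 6 lines: wdsdc mzmri rtycm tla qxfm oooqz
Hunk 6: at line 1 remove [rtycm,tla] add [bdk,xunn,yawpg] -> 7 lines: wdsdc mzmri bdk xunn yawpg qxfm oooqz
Hunk 7: at line 4 remove [yawpg,qxfm] add [sgc] -> 6 lines: wdsdc mzmri bdk xunn sgc oooqz
Final line count: 6

Answer: 6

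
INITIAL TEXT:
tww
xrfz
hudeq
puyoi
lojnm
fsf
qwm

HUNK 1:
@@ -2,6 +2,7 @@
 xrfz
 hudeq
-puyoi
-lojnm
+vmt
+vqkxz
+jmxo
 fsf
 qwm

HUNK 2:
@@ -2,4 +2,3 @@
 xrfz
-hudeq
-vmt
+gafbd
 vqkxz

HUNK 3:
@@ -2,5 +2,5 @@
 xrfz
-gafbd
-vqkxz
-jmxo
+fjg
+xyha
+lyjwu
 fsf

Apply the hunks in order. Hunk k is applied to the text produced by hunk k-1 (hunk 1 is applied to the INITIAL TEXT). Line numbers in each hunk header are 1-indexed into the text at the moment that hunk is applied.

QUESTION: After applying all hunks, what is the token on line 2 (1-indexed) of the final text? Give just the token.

Answer: xrfz

Derivation:
Hunk 1: at line 2 remove [puyoi,lojnm] add [vmt,vqkxz,jmxo] -> 8 lines: tww xrfz hudeq vmt vqkxz jmxo fsf qwm
Hunk 2: at line 2 remove [hudeq,vmt] add [gafbd] -> 7 lines: tww xrfz gafbd vqkxz jmxo fsf qwm
Hunk 3: at line 2 remove [gafbd,vqkxz,jmxo] add [fjg,xyha,lyjwu] -> 7 lines: tww xrfz fjg xyha lyjwu fsf qwm
Final line 2: xrfz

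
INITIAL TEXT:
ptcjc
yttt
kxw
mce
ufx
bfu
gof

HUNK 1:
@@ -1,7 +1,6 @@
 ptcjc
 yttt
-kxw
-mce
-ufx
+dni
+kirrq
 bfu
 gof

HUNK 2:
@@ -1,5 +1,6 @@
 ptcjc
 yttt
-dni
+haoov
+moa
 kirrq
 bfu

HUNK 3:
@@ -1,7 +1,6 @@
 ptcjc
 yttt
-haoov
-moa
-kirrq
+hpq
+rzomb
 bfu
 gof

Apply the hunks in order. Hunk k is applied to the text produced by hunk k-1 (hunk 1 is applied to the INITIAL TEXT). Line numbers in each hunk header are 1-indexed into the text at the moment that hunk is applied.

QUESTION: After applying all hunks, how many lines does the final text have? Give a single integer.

Hunk 1: at line 1 remove [kxw,mce,ufx] add [dni,kirrq] -> 6 lines: ptcjc yttt dni kirrq bfu gof
Hunk 2: at line 1 remove [dni] add [haoov,moa] -> 7 lines: ptcjc yttt haoov moa kirrq bfu gof
Hunk 3: at line 1 remove [haoov,moa,kirrq] add [hpq,rzomb] -> 6 lines: ptcjc yttt hpq rzomb bfu gof
Final line count: 6

Answer: 6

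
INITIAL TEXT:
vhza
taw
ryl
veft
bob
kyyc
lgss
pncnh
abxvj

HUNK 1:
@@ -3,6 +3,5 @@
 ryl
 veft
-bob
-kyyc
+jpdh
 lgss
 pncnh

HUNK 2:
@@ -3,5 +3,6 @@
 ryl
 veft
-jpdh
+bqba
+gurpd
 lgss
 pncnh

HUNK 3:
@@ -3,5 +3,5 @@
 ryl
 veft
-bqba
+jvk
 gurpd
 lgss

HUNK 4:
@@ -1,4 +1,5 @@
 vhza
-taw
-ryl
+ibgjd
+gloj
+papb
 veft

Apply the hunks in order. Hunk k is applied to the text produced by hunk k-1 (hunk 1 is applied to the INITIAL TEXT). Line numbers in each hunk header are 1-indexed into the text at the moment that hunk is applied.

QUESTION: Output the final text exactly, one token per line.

Answer: vhza
ibgjd
gloj
papb
veft
jvk
gurpd
lgss
pncnh
abxvj

Derivation:
Hunk 1: at line 3 remove [bob,kyyc] add [jpdh] -> 8 lines: vhza taw ryl veft jpdh lgss pncnh abxvj
Hunk 2: at line 3 remove [jpdh] add [bqba,gurpd] -> 9 lines: vhza taw ryl veft bqba gurpd lgss pncnh abxvj
Hunk 3: at line 3 remove [bqba] add [jvk] -> 9 lines: vhza taw ryl veft jvk gurpd lgss pncnh abxvj
Hunk 4: at line 1 remove [taw,ryl] add [ibgjd,gloj,papb] -> 10 lines: vhza ibgjd gloj papb veft jvk gurpd lgss pncnh abxvj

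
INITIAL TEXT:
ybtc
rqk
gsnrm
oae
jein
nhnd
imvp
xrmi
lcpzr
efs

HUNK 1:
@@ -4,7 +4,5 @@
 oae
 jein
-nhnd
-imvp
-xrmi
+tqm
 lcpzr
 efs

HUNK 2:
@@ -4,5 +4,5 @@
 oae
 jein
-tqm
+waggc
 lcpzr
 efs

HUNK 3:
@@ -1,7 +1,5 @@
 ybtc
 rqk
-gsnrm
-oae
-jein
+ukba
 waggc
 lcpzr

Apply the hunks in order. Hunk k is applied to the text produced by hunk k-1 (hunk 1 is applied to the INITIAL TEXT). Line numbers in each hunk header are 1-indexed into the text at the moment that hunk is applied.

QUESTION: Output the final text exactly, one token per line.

Answer: ybtc
rqk
ukba
waggc
lcpzr
efs

Derivation:
Hunk 1: at line 4 remove [nhnd,imvp,xrmi] add [tqm] -> 8 lines: ybtc rqk gsnrm oae jein tqm lcpzr efs
Hunk 2: at line 4 remove [tqm] add [waggc] -> 8 lines: ybtc rqk gsnrm oae jein waggc lcpzr efs
Hunk 3: at line 1 remove [gsnrm,oae,jein] add [ukba] -> 6 lines: ybtc rqk ukba waggc lcpzr efs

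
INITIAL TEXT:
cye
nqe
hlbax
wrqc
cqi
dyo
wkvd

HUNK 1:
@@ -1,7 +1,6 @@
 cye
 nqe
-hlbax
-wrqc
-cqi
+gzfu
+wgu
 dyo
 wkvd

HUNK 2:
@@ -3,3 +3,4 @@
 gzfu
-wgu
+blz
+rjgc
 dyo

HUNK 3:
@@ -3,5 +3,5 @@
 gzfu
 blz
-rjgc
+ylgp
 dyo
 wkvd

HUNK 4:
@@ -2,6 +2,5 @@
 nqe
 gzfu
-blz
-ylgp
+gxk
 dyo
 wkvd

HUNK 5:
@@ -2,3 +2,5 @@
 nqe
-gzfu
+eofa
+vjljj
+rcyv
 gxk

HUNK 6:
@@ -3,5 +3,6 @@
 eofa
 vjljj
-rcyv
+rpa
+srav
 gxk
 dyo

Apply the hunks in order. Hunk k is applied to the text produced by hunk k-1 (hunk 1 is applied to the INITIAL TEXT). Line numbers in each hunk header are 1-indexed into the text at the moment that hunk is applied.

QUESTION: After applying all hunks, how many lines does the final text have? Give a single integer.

Hunk 1: at line 1 remove [hlbax,wrqc,cqi] add [gzfu,wgu] -> 6 lines: cye nqe gzfu wgu dyo wkvd
Hunk 2: at line 3 remove [wgu] add [blz,rjgc] -> 7 lines: cye nqe gzfu blz rjgc dyo wkvd
Hunk 3: at line 3 remove [rjgc] add [ylgp] -> 7 lines: cye nqe gzfu blz ylgp dyo wkvd
Hunk 4: at line 2 remove [blz,ylgp] add [gxk] -> 6 lines: cye nqe gzfu gxk dyo wkvd
Hunk 5: at line 2 remove [gzfu] add [eofa,vjljj,rcyv] -> 8 lines: cye nqe eofa vjljj rcyv gxk dyo wkvd
Hunk 6: at line 3 remove [rcyv] add [rpa,srav] -> 9 lines: cye nqe eofa vjljj rpa srav gxk dyo wkvd
Final line count: 9

Answer: 9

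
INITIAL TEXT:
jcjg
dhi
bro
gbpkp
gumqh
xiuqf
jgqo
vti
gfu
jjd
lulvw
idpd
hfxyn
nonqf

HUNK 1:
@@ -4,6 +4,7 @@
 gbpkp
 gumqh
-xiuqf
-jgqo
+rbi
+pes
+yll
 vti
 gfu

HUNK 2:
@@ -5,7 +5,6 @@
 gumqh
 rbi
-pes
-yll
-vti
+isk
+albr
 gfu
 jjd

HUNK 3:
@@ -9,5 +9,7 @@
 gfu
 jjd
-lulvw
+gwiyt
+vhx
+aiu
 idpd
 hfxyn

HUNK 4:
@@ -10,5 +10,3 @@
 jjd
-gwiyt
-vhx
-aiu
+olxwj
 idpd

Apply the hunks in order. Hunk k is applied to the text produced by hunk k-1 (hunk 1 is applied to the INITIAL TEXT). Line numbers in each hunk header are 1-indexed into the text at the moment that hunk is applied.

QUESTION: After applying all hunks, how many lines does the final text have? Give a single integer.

Answer: 14

Derivation:
Hunk 1: at line 4 remove [xiuqf,jgqo] add [rbi,pes,yll] -> 15 lines: jcjg dhi bro gbpkp gumqh rbi pes yll vti gfu jjd lulvw idpd hfxyn nonqf
Hunk 2: at line 5 remove [pes,yll,vti] add [isk,albr] -> 14 lines: jcjg dhi bro gbpkp gumqh rbi isk albr gfu jjd lulvw idpd hfxyn nonqf
Hunk 3: at line 9 remove [lulvw] add [gwiyt,vhx,aiu] -> 16 lines: jcjg dhi bro gbpkp gumqh rbi isk albr gfu jjd gwiyt vhx aiu idpd hfxyn nonqf
Hunk 4: at line 10 remove [gwiyt,vhx,aiu] add [olxwj] -> 14 lines: jcjg dhi bro gbpkp gumqh rbi isk albr gfu jjd olxwj idpd hfxyn nonqf
Final line count: 14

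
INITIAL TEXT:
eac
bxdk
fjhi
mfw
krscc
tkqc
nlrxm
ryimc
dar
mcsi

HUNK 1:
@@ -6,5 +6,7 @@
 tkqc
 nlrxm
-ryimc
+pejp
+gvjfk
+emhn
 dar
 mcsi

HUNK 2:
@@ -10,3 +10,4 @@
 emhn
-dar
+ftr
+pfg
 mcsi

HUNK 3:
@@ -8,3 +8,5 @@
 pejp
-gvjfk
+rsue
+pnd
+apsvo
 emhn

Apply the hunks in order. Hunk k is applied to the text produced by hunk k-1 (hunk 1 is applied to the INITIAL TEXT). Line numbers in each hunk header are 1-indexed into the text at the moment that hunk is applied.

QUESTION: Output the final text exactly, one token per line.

Answer: eac
bxdk
fjhi
mfw
krscc
tkqc
nlrxm
pejp
rsue
pnd
apsvo
emhn
ftr
pfg
mcsi

Derivation:
Hunk 1: at line 6 remove [ryimc] add [pejp,gvjfk,emhn] -> 12 lines: eac bxdk fjhi mfw krscc tkqc nlrxm pejp gvjfk emhn dar mcsi
Hunk 2: at line 10 remove [dar] add [ftr,pfg] -> 13 lines: eac bxdk fjhi mfw krscc tkqc nlrxm pejp gvjfk emhn ftr pfg mcsi
Hunk 3: at line 8 remove [gvjfk] add [rsue,pnd,apsvo] -> 15 lines: eac bxdk fjhi mfw krscc tkqc nlrxm pejp rsue pnd apsvo emhn ftr pfg mcsi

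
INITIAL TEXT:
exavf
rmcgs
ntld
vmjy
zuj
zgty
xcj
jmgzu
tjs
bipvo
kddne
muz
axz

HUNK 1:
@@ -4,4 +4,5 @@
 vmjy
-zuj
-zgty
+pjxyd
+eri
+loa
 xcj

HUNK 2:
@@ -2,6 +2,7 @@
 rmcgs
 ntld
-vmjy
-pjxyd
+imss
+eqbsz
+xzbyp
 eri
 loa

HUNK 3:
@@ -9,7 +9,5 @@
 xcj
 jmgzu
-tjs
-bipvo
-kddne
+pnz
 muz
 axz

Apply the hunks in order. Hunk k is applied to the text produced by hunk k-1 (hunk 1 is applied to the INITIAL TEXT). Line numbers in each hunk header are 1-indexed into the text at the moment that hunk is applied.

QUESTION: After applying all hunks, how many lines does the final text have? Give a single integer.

Answer: 13

Derivation:
Hunk 1: at line 4 remove [zuj,zgty] add [pjxyd,eri,loa] -> 14 lines: exavf rmcgs ntld vmjy pjxyd eri loa xcj jmgzu tjs bipvo kddne muz axz
Hunk 2: at line 2 remove [vmjy,pjxyd] add [imss,eqbsz,xzbyp] -> 15 lines: exavf rmcgs ntld imss eqbsz xzbyp eri loa xcj jmgzu tjs bipvo kddne muz axz
Hunk 3: at line 9 remove [tjs,bipvo,kddne] add [pnz] -> 13 lines: exavf rmcgs ntld imss eqbsz xzbyp eri loa xcj jmgzu pnz muz axz
Final line count: 13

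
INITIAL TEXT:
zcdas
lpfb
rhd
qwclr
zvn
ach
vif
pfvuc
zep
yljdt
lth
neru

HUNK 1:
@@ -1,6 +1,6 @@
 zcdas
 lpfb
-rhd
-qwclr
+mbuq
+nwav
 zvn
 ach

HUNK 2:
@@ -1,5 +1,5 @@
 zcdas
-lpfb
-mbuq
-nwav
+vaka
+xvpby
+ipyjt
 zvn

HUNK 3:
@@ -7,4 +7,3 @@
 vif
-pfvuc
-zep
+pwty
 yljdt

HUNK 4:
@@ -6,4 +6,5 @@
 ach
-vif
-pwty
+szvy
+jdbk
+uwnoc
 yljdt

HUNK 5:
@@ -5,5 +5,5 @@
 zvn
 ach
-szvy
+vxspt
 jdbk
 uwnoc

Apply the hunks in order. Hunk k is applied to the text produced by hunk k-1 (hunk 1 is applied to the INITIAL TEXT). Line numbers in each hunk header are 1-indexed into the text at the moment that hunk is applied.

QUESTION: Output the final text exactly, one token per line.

Answer: zcdas
vaka
xvpby
ipyjt
zvn
ach
vxspt
jdbk
uwnoc
yljdt
lth
neru

Derivation:
Hunk 1: at line 1 remove [rhd,qwclr] add [mbuq,nwav] -> 12 lines: zcdas lpfb mbuq nwav zvn ach vif pfvuc zep yljdt lth neru
Hunk 2: at line 1 remove [lpfb,mbuq,nwav] add [vaka,xvpby,ipyjt] -> 12 lines: zcdas vaka xvpby ipyjt zvn ach vif pfvuc zep yljdt lth neru
Hunk 3: at line 7 remove [pfvuc,zep] add [pwty] -> 11 lines: zcdas vaka xvpby ipyjt zvn ach vif pwty yljdt lth neru
Hunk 4: at line 6 remove [vif,pwty] add [szvy,jdbk,uwnoc] -> 12 lines: zcdas vaka xvpby ipyjt zvn ach szvy jdbk uwnoc yljdt lth neru
Hunk 5: at line 5 remove [szvy] add [vxspt] -> 12 lines: zcdas vaka xvpby ipyjt zvn ach vxspt jdbk uwnoc yljdt lth neru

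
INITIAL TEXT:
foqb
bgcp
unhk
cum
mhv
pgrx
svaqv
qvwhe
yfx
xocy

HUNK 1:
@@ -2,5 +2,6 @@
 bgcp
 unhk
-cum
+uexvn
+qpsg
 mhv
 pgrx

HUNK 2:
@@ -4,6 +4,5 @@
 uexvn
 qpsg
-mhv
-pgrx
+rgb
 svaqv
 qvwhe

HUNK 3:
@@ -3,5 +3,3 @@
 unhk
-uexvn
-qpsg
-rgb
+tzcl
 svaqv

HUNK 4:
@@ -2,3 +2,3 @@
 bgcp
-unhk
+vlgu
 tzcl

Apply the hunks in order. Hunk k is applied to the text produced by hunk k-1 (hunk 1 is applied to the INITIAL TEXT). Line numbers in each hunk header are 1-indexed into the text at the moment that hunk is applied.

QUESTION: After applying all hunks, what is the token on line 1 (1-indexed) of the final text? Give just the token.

Hunk 1: at line 2 remove [cum] add [uexvn,qpsg] -> 11 lines: foqb bgcp unhk uexvn qpsg mhv pgrx svaqv qvwhe yfx xocy
Hunk 2: at line 4 remove [mhv,pgrx] add [rgb] -> 10 lines: foqb bgcp unhk uexvn qpsg rgb svaqv qvwhe yfx xocy
Hunk 3: at line 3 remove [uexvn,qpsg,rgb] add [tzcl] -> 8 lines: foqb bgcp unhk tzcl svaqv qvwhe yfx xocy
Hunk 4: at line 2 remove [unhk] add [vlgu] -> 8 lines: foqb bgcp vlgu tzcl svaqv qvwhe yfx xocy
Final line 1: foqb

Answer: foqb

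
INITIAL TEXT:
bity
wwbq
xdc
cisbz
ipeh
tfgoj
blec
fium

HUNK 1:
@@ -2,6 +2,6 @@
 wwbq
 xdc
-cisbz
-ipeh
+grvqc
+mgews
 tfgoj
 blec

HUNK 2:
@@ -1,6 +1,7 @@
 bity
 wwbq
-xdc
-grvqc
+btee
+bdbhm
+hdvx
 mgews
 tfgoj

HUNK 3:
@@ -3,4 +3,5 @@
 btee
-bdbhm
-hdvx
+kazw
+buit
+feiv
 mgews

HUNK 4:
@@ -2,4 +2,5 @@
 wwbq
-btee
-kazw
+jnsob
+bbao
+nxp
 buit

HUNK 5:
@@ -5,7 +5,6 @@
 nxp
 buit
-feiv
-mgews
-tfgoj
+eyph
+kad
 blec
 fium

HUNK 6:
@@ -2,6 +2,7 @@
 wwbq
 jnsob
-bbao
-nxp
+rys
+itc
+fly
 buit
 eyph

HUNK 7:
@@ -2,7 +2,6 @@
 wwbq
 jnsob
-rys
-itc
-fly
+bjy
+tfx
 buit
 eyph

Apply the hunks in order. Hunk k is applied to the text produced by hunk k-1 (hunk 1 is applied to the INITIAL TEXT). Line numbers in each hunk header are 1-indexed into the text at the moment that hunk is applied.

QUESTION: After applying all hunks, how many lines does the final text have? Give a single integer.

Answer: 10

Derivation:
Hunk 1: at line 2 remove [cisbz,ipeh] add [grvqc,mgews] -> 8 lines: bity wwbq xdc grvqc mgews tfgoj blec fium
Hunk 2: at line 1 remove [xdc,grvqc] add [btee,bdbhm,hdvx] -> 9 lines: bity wwbq btee bdbhm hdvx mgews tfgoj blec fium
Hunk 3: at line 3 remove [bdbhm,hdvx] add [kazw,buit,feiv] -> 10 lines: bity wwbq btee kazw buit feiv mgews tfgoj blec fium
Hunk 4: at line 2 remove [btee,kazw] add [jnsob,bbao,nxp] -> 11 lines: bity wwbq jnsob bbao nxp buit feiv mgews tfgoj blec fium
Hunk 5: at line 5 remove [feiv,mgews,tfgoj] add [eyph,kad] -> 10 lines: bity wwbq jnsob bbao nxp buit eyph kad blec fium
Hunk 6: at line 2 remove [bbao,nxp] add [rys,itc,fly] -> 11 lines: bity wwbq jnsob rys itc fly buit eyph kad blec fium
Hunk 7: at line 2 remove [rys,itc,fly] add [bjy,tfx] -> 10 lines: bity wwbq jnsob bjy tfx buit eyph kad blec fium
Final line count: 10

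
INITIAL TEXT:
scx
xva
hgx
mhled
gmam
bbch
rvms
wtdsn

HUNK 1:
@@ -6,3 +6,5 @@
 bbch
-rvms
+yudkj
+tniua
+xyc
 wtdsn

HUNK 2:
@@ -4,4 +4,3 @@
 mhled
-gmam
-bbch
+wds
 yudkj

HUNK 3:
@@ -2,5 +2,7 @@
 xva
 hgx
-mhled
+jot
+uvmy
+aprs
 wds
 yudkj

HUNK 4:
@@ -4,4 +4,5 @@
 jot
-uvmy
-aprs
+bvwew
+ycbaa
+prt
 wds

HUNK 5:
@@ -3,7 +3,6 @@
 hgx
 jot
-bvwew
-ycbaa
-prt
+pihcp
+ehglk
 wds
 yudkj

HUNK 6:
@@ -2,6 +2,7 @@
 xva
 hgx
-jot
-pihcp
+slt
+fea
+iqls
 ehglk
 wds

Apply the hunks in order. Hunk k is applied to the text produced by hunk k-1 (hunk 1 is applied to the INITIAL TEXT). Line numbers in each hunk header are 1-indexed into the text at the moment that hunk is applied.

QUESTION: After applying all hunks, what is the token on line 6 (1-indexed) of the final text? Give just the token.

Answer: iqls

Derivation:
Hunk 1: at line 6 remove [rvms] add [yudkj,tniua,xyc] -> 10 lines: scx xva hgx mhled gmam bbch yudkj tniua xyc wtdsn
Hunk 2: at line 4 remove [gmam,bbch] add [wds] -> 9 lines: scx xva hgx mhled wds yudkj tniua xyc wtdsn
Hunk 3: at line 2 remove [mhled] add [jot,uvmy,aprs] -> 11 lines: scx xva hgx jot uvmy aprs wds yudkj tniua xyc wtdsn
Hunk 4: at line 4 remove [uvmy,aprs] add [bvwew,ycbaa,prt] -> 12 lines: scx xva hgx jot bvwew ycbaa prt wds yudkj tniua xyc wtdsn
Hunk 5: at line 3 remove [bvwew,ycbaa,prt] add [pihcp,ehglk] -> 11 lines: scx xva hgx jot pihcp ehglk wds yudkj tniua xyc wtdsn
Hunk 6: at line 2 remove [jot,pihcp] add [slt,fea,iqls] -> 12 lines: scx xva hgx slt fea iqls ehglk wds yudkj tniua xyc wtdsn
Final line 6: iqls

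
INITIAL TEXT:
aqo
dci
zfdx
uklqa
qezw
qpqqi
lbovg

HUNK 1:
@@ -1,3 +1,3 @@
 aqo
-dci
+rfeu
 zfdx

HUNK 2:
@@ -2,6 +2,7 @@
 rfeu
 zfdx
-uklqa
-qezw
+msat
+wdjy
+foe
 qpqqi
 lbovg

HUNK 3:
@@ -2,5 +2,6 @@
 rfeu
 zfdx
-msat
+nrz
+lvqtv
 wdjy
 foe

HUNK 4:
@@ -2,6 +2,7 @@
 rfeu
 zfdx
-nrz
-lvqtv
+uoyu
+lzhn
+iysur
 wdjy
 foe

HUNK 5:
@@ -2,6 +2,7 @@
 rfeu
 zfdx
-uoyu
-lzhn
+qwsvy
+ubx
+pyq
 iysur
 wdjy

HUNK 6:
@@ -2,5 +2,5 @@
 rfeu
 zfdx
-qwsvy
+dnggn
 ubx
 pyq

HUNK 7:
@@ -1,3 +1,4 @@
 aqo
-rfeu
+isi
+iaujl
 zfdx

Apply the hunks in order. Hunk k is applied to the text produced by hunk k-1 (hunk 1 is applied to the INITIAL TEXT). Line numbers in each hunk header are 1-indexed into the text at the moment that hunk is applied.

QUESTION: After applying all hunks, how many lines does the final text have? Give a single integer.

Hunk 1: at line 1 remove [dci] add [rfeu] -> 7 lines: aqo rfeu zfdx uklqa qezw qpqqi lbovg
Hunk 2: at line 2 remove [uklqa,qezw] add [msat,wdjy,foe] -> 8 lines: aqo rfeu zfdx msat wdjy foe qpqqi lbovg
Hunk 3: at line 2 remove [msat] add [nrz,lvqtv] -> 9 lines: aqo rfeu zfdx nrz lvqtv wdjy foe qpqqi lbovg
Hunk 4: at line 2 remove [nrz,lvqtv] add [uoyu,lzhn,iysur] -> 10 lines: aqo rfeu zfdx uoyu lzhn iysur wdjy foe qpqqi lbovg
Hunk 5: at line 2 remove [uoyu,lzhn] add [qwsvy,ubx,pyq] -> 11 lines: aqo rfeu zfdx qwsvy ubx pyq iysur wdjy foe qpqqi lbovg
Hunk 6: at line 2 remove [qwsvy] add [dnggn] -> 11 lines: aqo rfeu zfdx dnggn ubx pyq iysur wdjy foe qpqqi lbovg
Hunk 7: at line 1 remove [rfeu] add [isi,iaujl] -> 12 lines: aqo isi iaujl zfdx dnggn ubx pyq iysur wdjy foe qpqqi lbovg
Final line count: 12

Answer: 12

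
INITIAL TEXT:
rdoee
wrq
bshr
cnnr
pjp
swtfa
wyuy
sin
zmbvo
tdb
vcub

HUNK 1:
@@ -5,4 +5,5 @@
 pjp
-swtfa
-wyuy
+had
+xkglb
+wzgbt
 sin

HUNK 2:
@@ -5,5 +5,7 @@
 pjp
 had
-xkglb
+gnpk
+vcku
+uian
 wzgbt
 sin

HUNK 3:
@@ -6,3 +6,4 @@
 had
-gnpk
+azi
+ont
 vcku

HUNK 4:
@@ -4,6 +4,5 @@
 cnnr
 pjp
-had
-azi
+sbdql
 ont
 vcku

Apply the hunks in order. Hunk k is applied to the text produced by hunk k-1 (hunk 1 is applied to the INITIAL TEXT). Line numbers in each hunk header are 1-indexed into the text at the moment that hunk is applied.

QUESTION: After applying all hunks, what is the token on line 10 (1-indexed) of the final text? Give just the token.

Answer: wzgbt

Derivation:
Hunk 1: at line 5 remove [swtfa,wyuy] add [had,xkglb,wzgbt] -> 12 lines: rdoee wrq bshr cnnr pjp had xkglb wzgbt sin zmbvo tdb vcub
Hunk 2: at line 5 remove [xkglb] add [gnpk,vcku,uian] -> 14 lines: rdoee wrq bshr cnnr pjp had gnpk vcku uian wzgbt sin zmbvo tdb vcub
Hunk 3: at line 6 remove [gnpk] add [azi,ont] -> 15 lines: rdoee wrq bshr cnnr pjp had azi ont vcku uian wzgbt sin zmbvo tdb vcub
Hunk 4: at line 4 remove [had,azi] add [sbdql] -> 14 lines: rdoee wrq bshr cnnr pjp sbdql ont vcku uian wzgbt sin zmbvo tdb vcub
Final line 10: wzgbt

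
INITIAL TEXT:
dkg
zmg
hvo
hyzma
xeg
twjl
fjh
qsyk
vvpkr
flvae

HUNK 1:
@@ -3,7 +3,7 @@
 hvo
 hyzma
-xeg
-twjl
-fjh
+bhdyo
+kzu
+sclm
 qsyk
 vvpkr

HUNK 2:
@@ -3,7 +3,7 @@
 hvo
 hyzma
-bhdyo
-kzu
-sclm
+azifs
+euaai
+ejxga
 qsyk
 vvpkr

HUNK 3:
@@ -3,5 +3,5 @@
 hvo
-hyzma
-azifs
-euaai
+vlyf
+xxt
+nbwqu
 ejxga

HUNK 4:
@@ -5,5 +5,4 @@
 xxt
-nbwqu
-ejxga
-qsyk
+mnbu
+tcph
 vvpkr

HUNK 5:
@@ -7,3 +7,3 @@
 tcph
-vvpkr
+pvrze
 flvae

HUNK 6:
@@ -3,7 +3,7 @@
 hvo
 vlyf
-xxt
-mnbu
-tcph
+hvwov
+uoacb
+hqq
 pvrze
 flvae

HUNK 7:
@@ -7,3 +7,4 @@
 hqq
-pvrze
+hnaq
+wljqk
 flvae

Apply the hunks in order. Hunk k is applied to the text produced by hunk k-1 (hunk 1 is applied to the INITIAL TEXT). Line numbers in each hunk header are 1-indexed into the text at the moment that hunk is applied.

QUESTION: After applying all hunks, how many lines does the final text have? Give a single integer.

Hunk 1: at line 3 remove [xeg,twjl,fjh] add [bhdyo,kzu,sclm] -> 10 lines: dkg zmg hvo hyzma bhdyo kzu sclm qsyk vvpkr flvae
Hunk 2: at line 3 remove [bhdyo,kzu,sclm] add [azifs,euaai,ejxga] -> 10 lines: dkg zmg hvo hyzma azifs euaai ejxga qsyk vvpkr flvae
Hunk 3: at line 3 remove [hyzma,azifs,euaai] add [vlyf,xxt,nbwqu] -> 10 lines: dkg zmg hvo vlyf xxt nbwqu ejxga qsyk vvpkr flvae
Hunk 4: at line 5 remove [nbwqu,ejxga,qsyk] add [mnbu,tcph] -> 9 lines: dkg zmg hvo vlyf xxt mnbu tcph vvpkr flvae
Hunk 5: at line 7 remove [vvpkr] add [pvrze] -> 9 lines: dkg zmg hvo vlyf xxt mnbu tcph pvrze flvae
Hunk 6: at line 3 remove [xxt,mnbu,tcph] add [hvwov,uoacb,hqq] -> 9 lines: dkg zmg hvo vlyf hvwov uoacb hqq pvrze flvae
Hunk 7: at line 7 remove [pvrze] add [hnaq,wljqk] -> 10 lines: dkg zmg hvo vlyf hvwov uoacb hqq hnaq wljqk flvae
Final line count: 10

Answer: 10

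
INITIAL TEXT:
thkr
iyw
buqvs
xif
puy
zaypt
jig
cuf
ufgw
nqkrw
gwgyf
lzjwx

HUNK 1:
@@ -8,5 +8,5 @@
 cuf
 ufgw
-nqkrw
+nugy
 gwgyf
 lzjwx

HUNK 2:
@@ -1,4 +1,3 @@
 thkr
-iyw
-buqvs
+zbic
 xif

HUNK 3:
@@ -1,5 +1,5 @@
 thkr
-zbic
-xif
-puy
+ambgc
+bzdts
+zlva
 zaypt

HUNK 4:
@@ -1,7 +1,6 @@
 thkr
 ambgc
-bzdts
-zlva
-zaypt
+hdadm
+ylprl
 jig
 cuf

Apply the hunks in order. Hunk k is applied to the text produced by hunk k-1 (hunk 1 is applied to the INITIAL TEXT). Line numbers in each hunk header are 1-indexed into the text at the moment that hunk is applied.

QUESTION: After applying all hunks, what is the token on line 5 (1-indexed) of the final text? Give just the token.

Answer: jig

Derivation:
Hunk 1: at line 8 remove [nqkrw] add [nugy] -> 12 lines: thkr iyw buqvs xif puy zaypt jig cuf ufgw nugy gwgyf lzjwx
Hunk 2: at line 1 remove [iyw,buqvs] add [zbic] -> 11 lines: thkr zbic xif puy zaypt jig cuf ufgw nugy gwgyf lzjwx
Hunk 3: at line 1 remove [zbic,xif,puy] add [ambgc,bzdts,zlva] -> 11 lines: thkr ambgc bzdts zlva zaypt jig cuf ufgw nugy gwgyf lzjwx
Hunk 4: at line 1 remove [bzdts,zlva,zaypt] add [hdadm,ylprl] -> 10 lines: thkr ambgc hdadm ylprl jig cuf ufgw nugy gwgyf lzjwx
Final line 5: jig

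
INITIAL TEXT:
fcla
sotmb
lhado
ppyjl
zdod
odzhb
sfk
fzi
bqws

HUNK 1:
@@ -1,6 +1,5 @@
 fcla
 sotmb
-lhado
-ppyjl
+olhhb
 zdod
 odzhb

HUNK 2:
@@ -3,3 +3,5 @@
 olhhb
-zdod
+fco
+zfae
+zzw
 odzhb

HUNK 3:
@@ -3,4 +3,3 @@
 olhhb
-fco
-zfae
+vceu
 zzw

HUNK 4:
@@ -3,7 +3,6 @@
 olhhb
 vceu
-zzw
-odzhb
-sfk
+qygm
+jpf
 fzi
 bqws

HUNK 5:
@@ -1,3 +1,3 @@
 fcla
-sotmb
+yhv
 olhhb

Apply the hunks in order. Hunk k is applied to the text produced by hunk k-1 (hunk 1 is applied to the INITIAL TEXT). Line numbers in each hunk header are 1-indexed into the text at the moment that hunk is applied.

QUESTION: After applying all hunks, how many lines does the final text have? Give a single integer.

Hunk 1: at line 1 remove [lhado,ppyjl] add [olhhb] -> 8 lines: fcla sotmb olhhb zdod odzhb sfk fzi bqws
Hunk 2: at line 3 remove [zdod] add [fco,zfae,zzw] -> 10 lines: fcla sotmb olhhb fco zfae zzw odzhb sfk fzi bqws
Hunk 3: at line 3 remove [fco,zfae] add [vceu] -> 9 lines: fcla sotmb olhhb vceu zzw odzhb sfk fzi bqws
Hunk 4: at line 3 remove [zzw,odzhb,sfk] add [qygm,jpf] -> 8 lines: fcla sotmb olhhb vceu qygm jpf fzi bqws
Hunk 5: at line 1 remove [sotmb] add [yhv] -> 8 lines: fcla yhv olhhb vceu qygm jpf fzi bqws
Final line count: 8

Answer: 8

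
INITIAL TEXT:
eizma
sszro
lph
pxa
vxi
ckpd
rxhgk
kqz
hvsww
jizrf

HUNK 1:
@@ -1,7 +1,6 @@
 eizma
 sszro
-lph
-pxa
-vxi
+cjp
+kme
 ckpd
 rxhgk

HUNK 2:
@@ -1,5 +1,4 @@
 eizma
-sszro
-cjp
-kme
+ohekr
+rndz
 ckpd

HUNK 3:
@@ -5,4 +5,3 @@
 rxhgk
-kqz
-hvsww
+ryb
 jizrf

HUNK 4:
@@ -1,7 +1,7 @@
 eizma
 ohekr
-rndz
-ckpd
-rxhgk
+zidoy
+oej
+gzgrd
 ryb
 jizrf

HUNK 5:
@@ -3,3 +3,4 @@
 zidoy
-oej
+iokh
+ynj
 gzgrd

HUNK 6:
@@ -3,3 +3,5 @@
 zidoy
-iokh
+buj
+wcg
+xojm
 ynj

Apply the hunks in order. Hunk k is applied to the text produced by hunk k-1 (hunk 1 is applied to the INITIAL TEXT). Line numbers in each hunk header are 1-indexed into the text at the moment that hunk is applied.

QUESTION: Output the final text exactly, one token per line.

Answer: eizma
ohekr
zidoy
buj
wcg
xojm
ynj
gzgrd
ryb
jizrf

Derivation:
Hunk 1: at line 1 remove [lph,pxa,vxi] add [cjp,kme] -> 9 lines: eizma sszro cjp kme ckpd rxhgk kqz hvsww jizrf
Hunk 2: at line 1 remove [sszro,cjp,kme] add [ohekr,rndz] -> 8 lines: eizma ohekr rndz ckpd rxhgk kqz hvsww jizrf
Hunk 3: at line 5 remove [kqz,hvsww] add [ryb] -> 7 lines: eizma ohekr rndz ckpd rxhgk ryb jizrf
Hunk 4: at line 1 remove [rndz,ckpd,rxhgk] add [zidoy,oej,gzgrd] -> 7 lines: eizma ohekr zidoy oej gzgrd ryb jizrf
Hunk 5: at line 3 remove [oej] add [iokh,ynj] -> 8 lines: eizma ohekr zidoy iokh ynj gzgrd ryb jizrf
Hunk 6: at line 3 remove [iokh] add [buj,wcg,xojm] -> 10 lines: eizma ohekr zidoy buj wcg xojm ynj gzgrd ryb jizrf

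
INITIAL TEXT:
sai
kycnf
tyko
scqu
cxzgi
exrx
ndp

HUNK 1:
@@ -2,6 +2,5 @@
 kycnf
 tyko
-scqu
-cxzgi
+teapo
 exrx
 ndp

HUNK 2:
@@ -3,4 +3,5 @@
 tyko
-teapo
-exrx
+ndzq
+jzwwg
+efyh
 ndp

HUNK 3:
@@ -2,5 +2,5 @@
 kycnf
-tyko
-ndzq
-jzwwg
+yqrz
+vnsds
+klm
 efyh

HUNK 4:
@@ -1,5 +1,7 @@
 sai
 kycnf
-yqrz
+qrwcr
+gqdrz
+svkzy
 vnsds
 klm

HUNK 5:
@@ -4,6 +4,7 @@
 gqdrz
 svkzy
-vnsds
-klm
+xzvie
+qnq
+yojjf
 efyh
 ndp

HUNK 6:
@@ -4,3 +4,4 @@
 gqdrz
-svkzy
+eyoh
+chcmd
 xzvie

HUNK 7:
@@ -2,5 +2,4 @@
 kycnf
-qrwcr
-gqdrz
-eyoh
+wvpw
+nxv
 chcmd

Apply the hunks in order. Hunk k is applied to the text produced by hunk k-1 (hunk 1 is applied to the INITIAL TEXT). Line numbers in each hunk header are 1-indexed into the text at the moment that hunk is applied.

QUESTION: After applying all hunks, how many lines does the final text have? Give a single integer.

Answer: 10

Derivation:
Hunk 1: at line 2 remove [scqu,cxzgi] add [teapo] -> 6 lines: sai kycnf tyko teapo exrx ndp
Hunk 2: at line 3 remove [teapo,exrx] add [ndzq,jzwwg,efyh] -> 7 lines: sai kycnf tyko ndzq jzwwg efyh ndp
Hunk 3: at line 2 remove [tyko,ndzq,jzwwg] add [yqrz,vnsds,klm] -> 7 lines: sai kycnf yqrz vnsds klm efyh ndp
Hunk 4: at line 1 remove [yqrz] add [qrwcr,gqdrz,svkzy] -> 9 lines: sai kycnf qrwcr gqdrz svkzy vnsds klm efyh ndp
Hunk 5: at line 4 remove [vnsds,klm] add [xzvie,qnq,yojjf] -> 10 lines: sai kycnf qrwcr gqdrz svkzy xzvie qnq yojjf efyh ndp
Hunk 6: at line 4 remove [svkzy] add [eyoh,chcmd] -> 11 lines: sai kycnf qrwcr gqdrz eyoh chcmd xzvie qnq yojjf efyh ndp
Hunk 7: at line 2 remove [qrwcr,gqdrz,eyoh] add [wvpw,nxv] -> 10 lines: sai kycnf wvpw nxv chcmd xzvie qnq yojjf efyh ndp
Final line count: 10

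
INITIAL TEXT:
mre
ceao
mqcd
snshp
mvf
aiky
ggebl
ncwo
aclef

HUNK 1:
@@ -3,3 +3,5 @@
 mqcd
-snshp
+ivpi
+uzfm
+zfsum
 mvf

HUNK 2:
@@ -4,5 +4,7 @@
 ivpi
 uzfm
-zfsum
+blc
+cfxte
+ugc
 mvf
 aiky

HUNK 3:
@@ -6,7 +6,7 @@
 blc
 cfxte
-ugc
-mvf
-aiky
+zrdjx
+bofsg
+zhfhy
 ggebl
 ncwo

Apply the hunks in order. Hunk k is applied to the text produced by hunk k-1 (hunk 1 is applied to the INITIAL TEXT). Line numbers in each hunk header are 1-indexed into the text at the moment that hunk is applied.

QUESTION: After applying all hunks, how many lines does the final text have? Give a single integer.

Hunk 1: at line 3 remove [snshp] add [ivpi,uzfm,zfsum] -> 11 lines: mre ceao mqcd ivpi uzfm zfsum mvf aiky ggebl ncwo aclef
Hunk 2: at line 4 remove [zfsum] add [blc,cfxte,ugc] -> 13 lines: mre ceao mqcd ivpi uzfm blc cfxte ugc mvf aiky ggebl ncwo aclef
Hunk 3: at line 6 remove [ugc,mvf,aiky] add [zrdjx,bofsg,zhfhy] -> 13 lines: mre ceao mqcd ivpi uzfm blc cfxte zrdjx bofsg zhfhy ggebl ncwo aclef
Final line count: 13

Answer: 13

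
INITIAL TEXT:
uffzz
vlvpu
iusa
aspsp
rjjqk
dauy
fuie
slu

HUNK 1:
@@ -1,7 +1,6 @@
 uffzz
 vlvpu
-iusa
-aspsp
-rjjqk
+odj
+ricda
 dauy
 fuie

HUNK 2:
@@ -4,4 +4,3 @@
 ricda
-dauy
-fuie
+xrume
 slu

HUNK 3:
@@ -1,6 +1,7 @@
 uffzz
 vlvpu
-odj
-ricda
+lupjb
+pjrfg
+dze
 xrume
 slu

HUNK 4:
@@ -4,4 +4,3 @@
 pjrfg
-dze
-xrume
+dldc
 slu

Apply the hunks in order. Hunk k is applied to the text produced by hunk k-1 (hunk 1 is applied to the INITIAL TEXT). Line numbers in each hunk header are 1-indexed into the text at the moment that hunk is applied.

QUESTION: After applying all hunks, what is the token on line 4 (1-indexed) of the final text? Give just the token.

Answer: pjrfg

Derivation:
Hunk 1: at line 1 remove [iusa,aspsp,rjjqk] add [odj,ricda] -> 7 lines: uffzz vlvpu odj ricda dauy fuie slu
Hunk 2: at line 4 remove [dauy,fuie] add [xrume] -> 6 lines: uffzz vlvpu odj ricda xrume slu
Hunk 3: at line 1 remove [odj,ricda] add [lupjb,pjrfg,dze] -> 7 lines: uffzz vlvpu lupjb pjrfg dze xrume slu
Hunk 4: at line 4 remove [dze,xrume] add [dldc] -> 6 lines: uffzz vlvpu lupjb pjrfg dldc slu
Final line 4: pjrfg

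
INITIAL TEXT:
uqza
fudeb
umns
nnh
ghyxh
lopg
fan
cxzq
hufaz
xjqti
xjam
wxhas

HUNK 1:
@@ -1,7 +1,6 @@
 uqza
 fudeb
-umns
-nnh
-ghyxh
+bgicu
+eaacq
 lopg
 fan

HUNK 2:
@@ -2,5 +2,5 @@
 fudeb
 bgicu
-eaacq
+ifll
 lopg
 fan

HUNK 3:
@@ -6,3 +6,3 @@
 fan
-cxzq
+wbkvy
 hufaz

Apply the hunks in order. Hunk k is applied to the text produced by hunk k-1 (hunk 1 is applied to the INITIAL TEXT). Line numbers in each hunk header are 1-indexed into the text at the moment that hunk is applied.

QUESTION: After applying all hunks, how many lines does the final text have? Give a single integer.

Hunk 1: at line 1 remove [umns,nnh,ghyxh] add [bgicu,eaacq] -> 11 lines: uqza fudeb bgicu eaacq lopg fan cxzq hufaz xjqti xjam wxhas
Hunk 2: at line 2 remove [eaacq] add [ifll] -> 11 lines: uqza fudeb bgicu ifll lopg fan cxzq hufaz xjqti xjam wxhas
Hunk 3: at line 6 remove [cxzq] add [wbkvy] -> 11 lines: uqza fudeb bgicu ifll lopg fan wbkvy hufaz xjqti xjam wxhas
Final line count: 11

Answer: 11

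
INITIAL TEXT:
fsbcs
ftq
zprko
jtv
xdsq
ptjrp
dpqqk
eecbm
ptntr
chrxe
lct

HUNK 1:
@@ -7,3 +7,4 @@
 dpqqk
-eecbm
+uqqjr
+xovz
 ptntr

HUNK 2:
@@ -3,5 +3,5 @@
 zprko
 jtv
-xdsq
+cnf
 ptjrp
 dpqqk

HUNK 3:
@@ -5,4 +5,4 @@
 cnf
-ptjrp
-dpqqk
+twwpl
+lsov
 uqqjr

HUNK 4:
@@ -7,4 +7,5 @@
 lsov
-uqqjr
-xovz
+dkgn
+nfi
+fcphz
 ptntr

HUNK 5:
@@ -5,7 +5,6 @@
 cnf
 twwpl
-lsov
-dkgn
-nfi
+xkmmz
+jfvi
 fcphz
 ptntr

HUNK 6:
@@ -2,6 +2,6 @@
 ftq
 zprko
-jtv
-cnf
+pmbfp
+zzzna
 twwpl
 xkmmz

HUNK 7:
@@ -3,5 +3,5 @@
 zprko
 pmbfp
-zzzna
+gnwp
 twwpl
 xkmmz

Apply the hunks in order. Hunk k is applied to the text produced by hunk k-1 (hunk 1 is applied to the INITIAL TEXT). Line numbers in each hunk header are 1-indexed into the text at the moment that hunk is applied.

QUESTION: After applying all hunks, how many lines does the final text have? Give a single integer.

Hunk 1: at line 7 remove [eecbm] add [uqqjr,xovz] -> 12 lines: fsbcs ftq zprko jtv xdsq ptjrp dpqqk uqqjr xovz ptntr chrxe lct
Hunk 2: at line 3 remove [xdsq] add [cnf] -> 12 lines: fsbcs ftq zprko jtv cnf ptjrp dpqqk uqqjr xovz ptntr chrxe lct
Hunk 3: at line 5 remove [ptjrp,dpqqk] add [twwpl,lsov] -> 12 lines: fsbcs ftq zprko jtv cnf twwpl lsov uqqjr xovz ptntr chrxe lct
Hunk 4: at line 7 remove [uqqjr,xovz] add [dkgn,nfi,fcphz] -> 13 lines: fsbcs ftq zprko jtv cnf twwpl lsov dkgn nfi fcphz ptntr chrxe lct
Hunk 5: at line 5 remove [lsov,dkgn,nfi] add [xkmmz,jfvi] -> 12 lines: fsbcs ftq zprko jtv cnf twwpl xkmmz jfvi fcphz ptntr chrxe lct
Hunk 6: at line 2 remove [jtv,cnf] add [pmbfp,zzzna] -> 12 lines: fsbcs ftq zprko pmbfp zzzna twwpl xkmmz jfvi fcphz ptntr chrxe lct
Hunk 7: at line 3 remove [zzzna] add [gnwp] -> 12 lines: fsbcs ftq zprko pmbfp gnwp twwpl xkmmz jfvi fcphz ptntr chrxe lct
Final line count: 12

Answer: 12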